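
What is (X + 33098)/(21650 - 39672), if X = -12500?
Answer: -10299/9011 ≈ -1.1429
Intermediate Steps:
(X + 33098)/(21650 - 39672) = (-12500 + 33098)/(21650 - 39672) = 20598/(-18022) = 20598*(-1/18022) = -10299/9011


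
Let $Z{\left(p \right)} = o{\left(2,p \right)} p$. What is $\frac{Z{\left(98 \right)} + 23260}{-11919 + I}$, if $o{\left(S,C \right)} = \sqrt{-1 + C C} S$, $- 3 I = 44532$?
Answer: $- \frac{23260}{26763} - \frac{196 \sqrt{1067}}{8921} \approx -1.5868$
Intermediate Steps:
$I = -14844$ ($I = \left(- \frac{1}{3}\right) 44532 = -14844$)
$o{\left(S,C \right)} = S \sqrt{-1 + C^{2}}$ ($o{\left(S,C \right)} = \sqrt{-1 + C^{2}} S = S \sqrt{-1 + C^{2}}$)
$Z{\left(p \right)} = 2 p \sqrt{-1 + p^{2}}$ ($Z{\left(p \right)} = 2 \sqrt{-1 + p^{2}} p = 2 p \sqrt{-1 + p^{2}}$)
$\frac{Z{\left(98 \right)} + 23260}{-11919 + I} = \frac{2 \cdot 98 \sqrt{-1 + 98^{2}} + 23260}{-11919 - 14844} = \frac{2 \cdot 98 \sqrt{-1 + 9604} + 23260}{-26763} = \left(2 \cdot 98 \sqrt{9603} + 23260\right) \left(- \frac{1}{26763}\right) = \left(2 \cdot 98 \cdot 3 \sqrt{1067} + 23260\right) \left(- \frac{1}{26763}\right) = \left(588 \sqrt{1067} + 23260\right) \left(- \frac{1}{26763}\right) = \left(23260 + 588 \sqrt{1067}\right) \left(- \frac{1}{26763}\right) = - \frac{23260}{26763} - \frac{196 \sqrt{1067}}{8921}$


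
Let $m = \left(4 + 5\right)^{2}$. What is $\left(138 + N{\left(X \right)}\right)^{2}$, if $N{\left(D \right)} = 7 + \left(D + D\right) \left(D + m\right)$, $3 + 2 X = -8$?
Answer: $\frac{1879641}{4} \approx 4.6991 \cdot 10^{5}$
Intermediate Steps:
$m = 81$ ($m = 9^{2} = 81$)
$X = - \frac{11}{2}$ ($X = - \frac{3}{2} + \frac{1}{2} \left(-8\right) = - \frac{3}{2} - 4 = - \frac{11}{2} \approx -5.5$)
$N{\left(D \right)} = 7 + 2 D \left(81 + D\right)$ ($N{\left(D \right)} = 7 + \left(D + D\right) \left(D + 81\right) = 7 + 2 D \left(81 + D\right)$)
$\left(138 + N{\left(X \right)}\right)^{2} = \left(138 + \left(7 + 2 \left(- \frac{11}{2}\right)^{2} + 162 \left(- \frac{11}{2}\right)\right)\right)^{2} = \left(138 + \left(7 + 2 \cdot \frac{121}{4} - 891\right)\right)^{2} = \left(138 + \left(7 + \frac{121}{2} - 891\right)\right)^{2} = \left(138 - \frac{1647}{2}\right)^{2} = \left(- \frac{1371}{2}\right)^{2} = \frac{1879641}{4}$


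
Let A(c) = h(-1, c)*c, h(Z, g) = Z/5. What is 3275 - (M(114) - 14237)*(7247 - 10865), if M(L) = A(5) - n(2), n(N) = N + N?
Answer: -51524281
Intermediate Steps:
h(Z, g) = Z/5 (h(Z, g) = Z*(⅕) = Z/5)
n(N) = 2*N
A(c) = -c/5 (A(c) = ((⅕)*(-1))*c = -c/5)
M(L) = -5 (M(L) = -⅕*5 - 2*2 = -1 - 1*4 = -1 - 4 = -5)
3275 - (M(114) - 14237)*(7247 - 10865) = 3275 - (-5 - 14237)*(7247 - 10865) = 3275 - (-14242)*(-3618) = 3275 - 1*51527556 = 3275 - 51527556 = -51524281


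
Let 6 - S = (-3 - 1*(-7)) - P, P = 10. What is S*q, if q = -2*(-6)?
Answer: 144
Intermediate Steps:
q = 12
S = 12 (S = 6 - ((-3 - 1*(-7)) - 1*10) = 6 - ((-3 + 7) - 10) = 6 - (4 - 10) = 6 - 1*(-6) = 6 + 6 = 12)
S*q = 12*12 = 144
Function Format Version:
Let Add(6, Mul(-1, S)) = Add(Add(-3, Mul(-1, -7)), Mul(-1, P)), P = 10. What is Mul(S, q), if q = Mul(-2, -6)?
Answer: 144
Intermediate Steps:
q = 12
S = 12 (S = Add(6, Mul(-1, Add(Add(-3, Mul(-1, -7)), Mul(-1, 10)))) = Add(6, Mul(-1, Add(Add(-3, 7), -10))) = Add(6, Mul(-1, Add(4, -10))) = Add(6, Mul(-1, -6)) = Add(6, 6) = 12)
Mul(S, q) = Mul(12, 12) = 144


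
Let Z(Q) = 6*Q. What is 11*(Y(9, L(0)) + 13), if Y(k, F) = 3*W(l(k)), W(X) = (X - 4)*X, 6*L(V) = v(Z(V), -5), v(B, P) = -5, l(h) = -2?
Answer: 539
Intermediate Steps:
L(V) = -⅚ (L(V) = (⅙)*(-5) = -⅚)
W(X) = X*(-4 + X) (W(X) = (-4 + X)*X = X*(-4 + X))
Y(k, F) = 36 (Y(k, F) = 3*(-2*(-4 - 2)) = 3*(-2*(-6)) = 3*12 = 36)
11*(Y(9, L(0)) + 13) = 11*(36 + 13) = 11*49 = 539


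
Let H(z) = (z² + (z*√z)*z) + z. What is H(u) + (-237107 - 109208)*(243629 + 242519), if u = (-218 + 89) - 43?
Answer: -168360315208 + 59168*I*√43 ≈ -1.6836e+11 + 3.8799e+5*I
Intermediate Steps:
u = -172 (u = -129 - 43 = -172)
H(z) = z + z² + z^(5/2) (H(z) = (z² + z^(3/2)*z) + z = (z² + z^(5/2)) + z = z + z² + z^(5/2))
H(u) + (-237107 - 109208)*(243629 + 242519) = (-172 + (-172)² + (-172)^(5/2)) + (-237107 - 109208)*(243629 + 242519) = (-172 + 29584 + 59168*I*√43) - 346315*486148 = (29412 + 59168*I*√43) - 168360344620 = -168360315208 + 59168*I*√43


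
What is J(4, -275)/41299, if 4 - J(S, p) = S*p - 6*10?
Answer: 1164/41299 ≈ 0.028185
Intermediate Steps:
J(S, p) = 64 - S*p (J(S, p) = 4 - (S*p - 6*10) = 4 - (S*p - 60) = 4 - (-60 + S*p) = 4 + (60 - S*p) = 64 - S*p)
J(4, -275)/41299 = (64 - 1*4*(-275))/41299 = (64 + 1100)*(1/41299) = 1164*(1/41299) = 1164/41299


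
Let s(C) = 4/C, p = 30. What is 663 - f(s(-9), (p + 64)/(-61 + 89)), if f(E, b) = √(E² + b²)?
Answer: 663 - √182065/126 ≈ 659.61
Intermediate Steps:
663 - f(s(-9), (p + 64)/(-61 + 89)) = 663 - √((4/(-9))² + ((30 + 64)/(-61 + 89))²) = 663 - √((4*(-⅑))² + (94/28)²) = 663 - √((-4/9)² + (94*(1/28))²) = 663 - √(16/81 + (47/14)²) = 663 - √(16/81 + 2209/196) = 663 - √(182065/15876) = 663 - √182065/126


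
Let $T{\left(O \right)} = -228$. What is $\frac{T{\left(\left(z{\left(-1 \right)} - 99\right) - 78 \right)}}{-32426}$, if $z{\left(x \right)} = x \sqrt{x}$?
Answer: $\frac{114}{16213} \approx 0.0070314$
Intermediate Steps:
$z{\left(x \right)} = x^{\frac{3}{2}}$
$\frac{T{\left(\left(z{\left(-1 \right)} - 99\right) - 78 \right)}}{-32426} = - \frac{228}{-32426} = \left(-228\right) \left(- \frac{1}{32426}\right) = \frac{114}{16213}$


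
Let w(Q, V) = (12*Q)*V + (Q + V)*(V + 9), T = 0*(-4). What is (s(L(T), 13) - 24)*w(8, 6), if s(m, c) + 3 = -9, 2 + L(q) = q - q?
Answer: -28296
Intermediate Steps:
T = 0
L(q) = -2 (L(q) = -2 + (q - q) = -2 + 0 = -2)
s(m, c) = -12 (s(m, c) = -3 - 9 = -12)
w(Q, V) = (9 + V)*(Q + V) + 12*Q*V (w(Q, V) = 12*Q*V + (Q + V)*(9 + V) = 12*Q*V + (9 + V)*(Q + V) = (9 + V)*(Q + V) + 12*Q*V)
(s(L(T), 13) - 24)*w(8, 6) = (-12 - 24)*(6**2 + 9*8 + 9*6 + 13*8*6) = -36*(36 + 72 + 54 + 624) = -36*786 = -28296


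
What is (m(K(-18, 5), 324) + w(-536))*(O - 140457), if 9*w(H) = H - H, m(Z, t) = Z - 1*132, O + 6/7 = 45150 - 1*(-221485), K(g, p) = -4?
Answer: -120120640/7 ≈ -1.7160e+7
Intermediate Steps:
O = 1866439/7 (O = -6/7 + (45150 - 1*(-221485)) = -6/7 + (45150 + 221485) = -6/7 + 266635 = 1866439/7 ≈ 2.6663e+5)
m(Z, t) = -132 + Z (m(Z, t) = Z - 132 = -132 + Z)
w(H) = 0 (w(H) = (H - H)/9 = (⅑)*0 = 0)
(m(K(-18, 5), 324) + w(-536))*(O - 140457) = ((-132 - 4) + 0)*(1866439/7 - 140457) = (-136 + 0)*(883240/7) = -136*883240/7 = -120120640/7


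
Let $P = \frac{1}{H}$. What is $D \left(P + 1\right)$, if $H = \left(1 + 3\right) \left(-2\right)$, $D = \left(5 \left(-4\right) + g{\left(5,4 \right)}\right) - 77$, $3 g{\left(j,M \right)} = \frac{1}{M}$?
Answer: $- \frac{8141}{96} \approx -84.802$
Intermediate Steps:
$g{\left(j,M \right)} = \frac{1}{3 M}$
$D = - \frac{1163}{12}$ ($D = \left(5 \left(-4\right) + \frac{1}{3 \cdot 4}\right) - 77 = \left(-20 + \frac{1}{3} \cdot \frac{1}{4}\right) - 77 = \left(-20 + \frac{1}{12}\right) - 77 = - \frac{239}{12} - 77 = - \frac{1163}{12} \approx -96.917$)
$H = -8$ ($H = 4 \left(-2\right) = -8$)
$P = - \frac{1}{8}$ ($P = \frac{1}{-8} = - \frac{1}{8} \approx -0.125$)
$D \left(P + 1\right) = - \frac{1163 \left(- \frac{1}{8} + 1\right)}{12} = \left(- \frac{1163}{12}\right) \frac{7}{8} = - \frac{8141}{96}$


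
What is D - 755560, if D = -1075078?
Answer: -1830638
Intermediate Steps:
D - 755560 = -1075078 - 755560 = -1830638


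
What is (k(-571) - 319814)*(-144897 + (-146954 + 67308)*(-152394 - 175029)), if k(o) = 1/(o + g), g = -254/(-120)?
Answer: -284670637642856701242/34133 ≈ -8.3400e+15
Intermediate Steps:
g = 127/60 (g = -254*(-1/120) = 127/60 ≈ 2.1167)
k(o) = 1/(127/60 + o) (k(o) = 1/(o + 127/60) = 1/(127/60 + o))
(k(-571) - 319814)*(-144897 + (-146954 + 67308)*(-152394 - 175029)) = (60/(127 + 60*(-571)) - 319814)*(-144897 + (-146954 + 67308)*(-152394 - 175029)) = (60/(127 - 34260) - 319814)*(-144897 - 79646*(-327423)) = (60/(-34133) - 319814)*(-144897 + 26077932258) = (60*(-1/34133) - 319814)*26077787361 = (-60/34133 - 319814)*26077787361 = -10916211322/34133*26077787361 = -284670637642856701242/34133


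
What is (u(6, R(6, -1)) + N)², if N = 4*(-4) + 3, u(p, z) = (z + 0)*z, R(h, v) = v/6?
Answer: 218089/1296 ≈ 168.28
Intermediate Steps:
R(h, v) = v/6 (R(h, v) = v*(⅙) = v/6)
u(p, z) = z² (u(p, z) = z*z = z²)
N = -13 (N = -16 + 3 = -13)
(u(6, R(6, -1)) + N)² = (((⅙)*(-1))² - 13)² = ((-⅙)² - 13)² = (1/36 - 13)² = (-467/36)² = 218089/1296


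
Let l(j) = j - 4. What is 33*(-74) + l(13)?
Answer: -2433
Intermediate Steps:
l(j) = -4 + j
33*(-74) + l(13) = 33*(-74) + (-4 + 13) = -2442 + 9 = -2433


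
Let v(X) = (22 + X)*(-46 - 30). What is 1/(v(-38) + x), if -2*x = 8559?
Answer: -2/6127 ≈ -0.00032642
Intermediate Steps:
v(X) = -1672 - 76*X (v(X) = (22 + X)*(-76) = -1672 - 76*X)
x = -8559/2 (x = -½*8559 = -8559/2 ≈ -4279.5)
1/(v(-38) + x) = 1/((-1672 - 76*(-38)) - 8559/2) = 1/((-1672 + 2888) - 8559/2) = 1/(1216 - 8559/2) = 1/(-6127/2) = -2/6127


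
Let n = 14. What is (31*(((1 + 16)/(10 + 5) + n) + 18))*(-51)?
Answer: -261919/5 ≈ -52384.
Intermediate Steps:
(31*(((1 + 16)/(10 + 5) + n) + 18))*(-51) = (31*(((1 + 16)/(10 + 5) + 14) + 18))*(-51) = (31*((17/15 + 14) + 18))*(-51) = (31*(227/15 + 18))*(-51) = (31*(497/15))*(-51) = (15407/15)*(-51) = -261919/5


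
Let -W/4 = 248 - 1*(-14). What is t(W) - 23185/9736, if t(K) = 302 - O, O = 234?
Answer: 638863/9736 ≈ 65.619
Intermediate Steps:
W = -1048 (W = -4*(248 - 1*(-14)) = -4*(248 + 14) = -4*262 = -1048)
t(K) = 68 (t(K) = 302 - 1*234 = 302 - 234 = 68)
t(W) - 23185/9736 = 68 - 23185/9736 = 638863/9736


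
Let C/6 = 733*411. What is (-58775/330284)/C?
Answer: -58775/597014092152 ≈ -9.8448e-8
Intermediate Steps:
C = 1807578 (C = 6*(733*411) = 6*301263 = 1807578)
(-58775/330284)/C = -58775/330284/1807578 = -58775*1/330284*(1/1807578) = -58775/330284*1/1807578 = -58775/597014092152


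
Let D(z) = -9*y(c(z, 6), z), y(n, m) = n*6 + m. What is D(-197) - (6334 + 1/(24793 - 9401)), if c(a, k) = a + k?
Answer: 88550175/15392 ≈ 5753.0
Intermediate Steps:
y(n, m) = m + 6*n (y(n, m) = 6*n + m = m + 6*n)
D(z) = -324 - 63*z (D(z) = -9*(z + 6*(z + 6)) = -9*(z + 6*(6 + z)) = -9*(z + (36 + 6*z)) = -9*(36 + 7*z) = -324 - 63*z)
D(-197) - (6334 + 1/(24793 - 9401)) = (-324 - 63*(-197)) - (6334 + 1/(24793 - 9401)) = (-324 + 12411) - (6334 + 1/15392) = 12087 - (6334 + 1/15392) = 12087 - 1*97492929/15392 = 12087 - 97492929/15392 = 88550175/15392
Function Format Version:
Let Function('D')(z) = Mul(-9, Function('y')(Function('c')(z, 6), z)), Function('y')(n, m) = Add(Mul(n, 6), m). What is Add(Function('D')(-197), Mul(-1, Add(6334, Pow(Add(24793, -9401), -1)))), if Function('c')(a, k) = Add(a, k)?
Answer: Rational(88550175, 15392) ≈ 5753.0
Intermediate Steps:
Function('y')(n, m) = Add(m, Mul(6, n)) (Function('y')(n, m) = Add(Mul(6, n), m) = Add(m, Mul(6, n)))
Function('D')(z) = Add(-324, Mul(-63, z)) (Function('D')(z) = Mul(-9, Add(z, Mul(6, Add(z, 6)))) = Mul(-9, Add(z, Mul(6, Add(6, z)))) = Mul(-9, Add(z, Add(36, Mul(6, z)))) = Mul(-9, Add(36, Mul(7, z))) = Add(-324, Mul(-63, z)))
Add(Function('D')(-197), Mul(-1, Add(6334, Pow(Add(24793, -9401), -1)))) = Add(Add(-324, Mul(-63, -197)), Mul(-1, Add(6334, Pow(Add(24793, -9401), -1)))) = Add(Add(-324, 12411), Mul(-1, Add(6334, Pow(15392, -1)))) = Add(12087, Mul(-1, Add(6334, Rational(1, 15392)))) = Add(12087, Mul(-1, Rational(97492929, 15392))) = Add(12087, Rational(-97492929, 15392)) = Rational(88550175, 15392)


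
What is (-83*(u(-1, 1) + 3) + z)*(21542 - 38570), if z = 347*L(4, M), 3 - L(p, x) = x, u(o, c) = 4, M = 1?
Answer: -1924164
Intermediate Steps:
L(p, x) = 3 - x
z = 694 (z = 347*(3 - 1*1) = 347*(3 - 1) = 347*2 = 694)
(-83*(u(-1, 1) + 3) + z)*(21542 - 38570) = (-83*(4 + 3) + 694)*(21542 - 38570) = (-83*7 + 694)*(-17028) = (-581 + 694)*(-17028) = 113*(-17028) = -1924164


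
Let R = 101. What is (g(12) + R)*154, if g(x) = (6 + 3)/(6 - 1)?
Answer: 79156/5 ≈ 15831.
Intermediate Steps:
g(x) = 9/5
(g(12) + R)*154 = (9/5 + 101)*154 = (514/5)*154 = 79156/5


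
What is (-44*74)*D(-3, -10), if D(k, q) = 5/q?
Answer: 1628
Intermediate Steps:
(-44*74)*D(-3, -10) = (-44*74)*(5/(-10)) = -16280*(-1)/10 = -3256*(-½) = 1628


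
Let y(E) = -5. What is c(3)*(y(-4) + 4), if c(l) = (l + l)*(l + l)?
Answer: -36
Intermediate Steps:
c(l) = 4*l**2 (c(l) = (2*l)*(2*l) = 4*l**2)
c(3)*(y(-4) + 4) = (4*3**2)*(-5 + 4) = (4*9)*(-1) = 36*(-1) = -36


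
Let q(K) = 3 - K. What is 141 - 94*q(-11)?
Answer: -1175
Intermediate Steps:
141 - 94*q(-11) = 141 - 94*(3 - 1*(-11)) = 141 - 94*(3 + 11) = 141 - 94*14 = 141 - 1316 = -1175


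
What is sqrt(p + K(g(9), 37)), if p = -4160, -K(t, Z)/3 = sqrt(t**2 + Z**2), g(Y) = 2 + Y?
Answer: sqrt(-4160 - 3*sqrt(1490)) ≈ 65.39*I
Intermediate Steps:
K(t, Z) = -3*sqrt(Z**2 + t**2) (K(t, Z) = -3*sqrt(t**2 + Z**2) = -3*sqrt(Z**2 + t**2))
sqrt(p + K(g(9), 37)) = sqrt(-4160 - 3*sqrt(37**2 + (2 + 9)**2)) = sqrt(-4160 - 3*sqrt(1369 + 11**2)) = sqrt(-4160 - 3*sqrt(1369 + 121)) = sqrt(-4160 - 3*sqrt(1490))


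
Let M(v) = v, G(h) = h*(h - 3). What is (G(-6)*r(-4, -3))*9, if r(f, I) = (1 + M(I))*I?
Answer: 2916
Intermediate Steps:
G(h) = h*(-3 + h)
r(f, I) = I*(1 + I) (r(f, I) = (1 + I)*I = I*(1 + I))
(G(-6)*r(-4, -3))*9 = ((-6*(-3 - 6))*(-3*(1 - 3)))*9 = ((-6*(-9))*(-3*(-2)))*9 = (54*6)*9 = 324*9 = 2916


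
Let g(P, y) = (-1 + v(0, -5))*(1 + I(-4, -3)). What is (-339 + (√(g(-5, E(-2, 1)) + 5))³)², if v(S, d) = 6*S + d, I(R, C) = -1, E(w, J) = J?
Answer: 115046 - 3390*√5 ≈ 1.0747e+5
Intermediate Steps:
v(S, d) = d + 6*S
g(P, y) = 0 (g(P, y) = (-1 + (-5 + 6*0))*(1 - 1) = (-1 + (-5 + 0))*0 = (-1 - 5)*0 = -6*0 = 0)
(-339 + (√(g(-5, E(-2, 1)) + 5))³)² = (-339 + (√(0 + 5))³)² = (-339 + (√5)³)² = (-339 + 5*√5)²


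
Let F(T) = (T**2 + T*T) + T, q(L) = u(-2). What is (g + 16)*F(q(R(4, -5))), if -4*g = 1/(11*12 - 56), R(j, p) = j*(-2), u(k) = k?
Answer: 14589/152 ≈ 95.980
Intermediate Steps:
R(j, p) = -2*j
q(L) = -2
F(T) = T + 2*T**2 (F(T) = (T**2 + T**2) + T = 2*T**2 + T = T + 2*T**2)
g = -1/304 (g = -1/(4*(11*12 - 56)) = -1/(4*(132 - 56)) = -1/4/76 = -1/4*1/76 = -1/304 ≈ -0.0032895)
(g + 16)*F(q(R(4, -5))) = (-1/304 + 16)*(-2*(1 + 2*(-2))) = 4863*(-2*(1 - 4))/304 = 4863*(-2*(-3))/304 = (4863/304)*6 = 14589/152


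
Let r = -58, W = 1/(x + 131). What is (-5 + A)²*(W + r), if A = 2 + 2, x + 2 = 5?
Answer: -7771/134 ≈ -57.993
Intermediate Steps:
x = 3 (x = -2 + 5 = 3)
W = 1/134 (W = 1/(3 + 131) = 1/134 ≈ 0.0074627)
A = 4
(-5 + A)²*(W + r) = (-5 + 4)²*(1/134 - 58) = (-1)²*(-7771/134) = 1*(-7771/134) = -7771/134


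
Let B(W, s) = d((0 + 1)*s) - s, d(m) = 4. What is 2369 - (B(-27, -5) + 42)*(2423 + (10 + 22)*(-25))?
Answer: -80404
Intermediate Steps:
B(W, s) = 4 - s
2369 - (B(-27, -5) + 42)*(2423 + (10 + 22)*(-25)) = 2369 - ((4 - 1*(-5)) + 42)*(2423 + (10 + 22)*(-25)) = 2369 - ((4 + 5) + 42)*(2423 + 32*(-25)) = 2369 - (9 + 42)*(2423 - 800) = 2369 - 51*1623 = 2369 - 1*82773 = 2369 - 82773 = -80404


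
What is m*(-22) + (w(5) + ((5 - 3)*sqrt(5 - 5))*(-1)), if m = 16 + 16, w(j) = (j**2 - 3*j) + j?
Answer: -689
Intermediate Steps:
w(j) = j**2 - 2*j
m = 32
m*(-22) + (w(5) + ((5 - 3)*sqrt(5 - 5))*(-1)) = 32*(-22) + (5*(-2 + 5) + ((5 - 3)*sqrt(5 - 5))*(-1)) = -704 + (5*3 + (2*sqrt(0))*(-1)) = -704 + (15 + (2*0)*(-1)) = -704 + (15 + 0*(-1)) = -704 + (15 + 0) = -704 + 15 = -689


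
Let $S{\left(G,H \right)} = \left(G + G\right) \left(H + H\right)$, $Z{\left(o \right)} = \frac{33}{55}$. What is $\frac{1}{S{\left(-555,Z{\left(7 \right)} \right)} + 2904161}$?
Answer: $\frac{1}{2902829} \approx 3.4449 \cdot 10^{-7}$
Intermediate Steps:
$Z{\left(o \right)} = \frac{3}{5}$ ($Z{\left(o \right)} = 33 \cdot \frac{1}{55} = \frac{3}{5}$)
$S{\left(G,H \right)} = 4 G H$ ($S{\left(G,H \right)} = 2 G 2 H = 4 G H$)
$\frac{1}{S{\left(-555,Z{\left(7 \right)} \right)} + 2904161} = \frac{1}{4 \left(-555\right) \frac{3}{5} + 2904161} = \frac{1}{-1332 + 2904161} = \frac{1}{2902829}$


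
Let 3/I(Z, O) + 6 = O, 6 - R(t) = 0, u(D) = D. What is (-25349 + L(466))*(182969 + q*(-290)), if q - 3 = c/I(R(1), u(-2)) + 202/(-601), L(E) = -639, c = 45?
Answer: -3389221875452/601 ≈ -5.6393e+9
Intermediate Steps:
R(t) = 6 (R(t) = 6 - 1*0 = 6 + 0 = 6)
I(Z, O) = 3/(-6 + O)
q = -70519/601 (q = 3 + (45/((3/(-6 - 2))) + 202/(-601)) = 3 + (45/((3/(-8))) + 202*(-1/601)) = 3 + (45/((3*(-⅛))) - 202/601) = 3 + (45/(-3/8) - 202/601) = 3 + (45*(-8/3) - 202/601) = 3 + (-120 - 202/601) = 3 - 72322/601 = -70519/601 ≈ -117.34)
(-25349 + L(466))*(182969 + q*(-290)) = (-25349 - 639)*(182969 - 70519/601*(-290)) = -25988*(182969 + 20450510/601) = -25988*130414879/601 = -3389221875452/601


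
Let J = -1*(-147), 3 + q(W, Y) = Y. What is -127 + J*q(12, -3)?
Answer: -1009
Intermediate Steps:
q(W, Y) = -3 + Y
J = 147
-127 + J*q(12, -3) = -127 + 147*(-3 - 3) = -127 + 147*(-6) = -127 - 882 = -1009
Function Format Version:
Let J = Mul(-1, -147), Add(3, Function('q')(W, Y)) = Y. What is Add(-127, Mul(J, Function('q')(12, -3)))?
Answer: -1009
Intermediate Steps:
Function('q')(W, Y) = Add(-3, Y)
J = 147
Add(-127, Mul(J, Function('q')(12, -3))) = Add(-127, Mul(147, Add(-3, -3))) = Add(-127, Mul(147, -6)) = Add(-127, -882) = -1009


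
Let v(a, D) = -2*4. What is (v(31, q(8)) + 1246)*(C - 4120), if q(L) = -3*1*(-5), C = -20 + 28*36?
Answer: -3877416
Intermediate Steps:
C = 988 (C = -20 + 1008 = 988)
q(L) = 15 (q(L) = -3*(-5) = 15)
v(a, D) = -8
(v(31, q(8)) + 1246)*(C - 4120) = (-8 + 1246)*(988 - 4120) = 1238*(-3132) = -3877416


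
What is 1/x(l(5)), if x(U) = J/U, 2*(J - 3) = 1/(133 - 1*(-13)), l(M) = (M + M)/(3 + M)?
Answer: 365/877 ≈ 0.41619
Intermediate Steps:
l(M) = 2*M/(3 + M) (l(M) = (2*M)/(3 + M) = 2*M/(3 + M))
J = 877/292 (J = 3 + 1/(2*(133 - 1*(-13))) = 3 + 1/(2*(133 + 13)) = 3 + (1/2)/146 = 3 + (1/2)*(1/146) = 3 + 1/292 = 877/292 ≈ 3.0034)
x(U) = 877/(292*U)
1/x(l(5)) = 1/(877/(292*((2*5/(3 + 5))))) = 1/(877/(292*((2*5/8)))) = 1/(877/(292*((2*5*(1/8))))) = 1/(877/(292*(5/4))) = 1/((877/292)*(4/5)) = 1/(877/365) = 365/877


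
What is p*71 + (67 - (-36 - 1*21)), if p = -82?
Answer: -5698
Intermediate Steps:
p*71 + (67 - (-36 - 1*21)) = -82*71 + (67 - (-36 - 1*21)) = -5822 + (67 - (-36 - 21)) = -5822 + (67 - 1*(-57)) = -5822 + (67 + 57) = -5822 + 124 = -5698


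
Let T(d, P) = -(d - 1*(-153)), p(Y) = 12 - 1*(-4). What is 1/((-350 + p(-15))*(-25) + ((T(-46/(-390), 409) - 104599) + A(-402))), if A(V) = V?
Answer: -195/18876803 ≈ -1.0330e-5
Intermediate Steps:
p(Y) = 16 (p(Y) = 12 + 4 = 16)
T(d, P) = -153 - d (T(d, P) = -(d + 153) = -(153 + d) = -153 - d)
1/((-350 + p(-15))*(-25) + ((T(-46/(-390), 409) - 104599) + A(-402))) = 1/((-350 + 16)*(-25) + (((-153 - (-46)/(-390)) - 104599) - 402)) = 1/(-334*(-25) + (((-153 - (-46)*(-1)/390) - 104599) - 402)) = 1/(8350 + (((-153 - 1*23/195) - 104599) - 402)) = 1/(8350 + (((-153 - 23/195) - 104599) - 402)) = 1/(8350 + ((-29858/195 - 104599) - 402)) = 1/(8350 + (-20426663/195 - 402)) = 1/(8350 - 20505053/195) = 1/(-18876803/195) = -195/18876803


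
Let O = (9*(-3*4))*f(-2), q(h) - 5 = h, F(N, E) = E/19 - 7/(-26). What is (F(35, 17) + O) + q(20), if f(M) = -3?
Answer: 172981/494 ≈ 350.16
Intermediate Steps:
F(N, E) = 7/26 + E/19 (F(N, E) = E*(1/19) - 7*(-1/26) = E/19 + 7/26 = 7/26 + E/19)
q(h) = 5 + h
O = 324 (O = (9*(-3*4))*(-3) = (9*(-12))*(-3) = -108*(-3) = 324)
(F(35, 17) + O) + q(20) = ((7/26 + (1/19)*17) + 324) + (5 + 20) = ((7/26 + 17/19) + 324) + 25 = (575/494 + 324) + 25 = 160631/494 + 25 = 172981/494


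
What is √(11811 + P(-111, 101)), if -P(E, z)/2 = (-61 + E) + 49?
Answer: √12057 ≈ 109.80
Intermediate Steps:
P(E, z) = 24 - 2*E (P(E, z) = -2*((-61 + E) + 49) = -2*(-12 + E) = 24 - 2*E)
√(11811 + P(-111, 101)) = √(11811 + (24 - 2*(-111))) = √(11811 + (24 + 222)) = √(11811 + 246) = √12057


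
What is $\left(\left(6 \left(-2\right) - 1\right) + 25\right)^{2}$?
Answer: $144$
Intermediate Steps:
$\left(\left(6 \left(-2\right) - 1\right) + 25\right)^{2} = \left(\left(-12 - 1\right) + 25\right)^{2} = \left(-13 + 25\right)^{2} = 12^{2} = 144$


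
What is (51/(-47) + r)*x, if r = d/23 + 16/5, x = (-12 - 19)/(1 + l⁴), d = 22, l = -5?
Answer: -514631/3383530 ≈ -0.15210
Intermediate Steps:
x = -31/626 (x = (-12 - 19)/(1 + (-5)⁴) = -31/(1 + 625) = -31/626 ≈ -0.049521)
r = 478/115 (r = 22/23 + 16/5 = 478/115 ≈ 4.1565)
(51/(-47) + r)*x = (51/(-47) + 478/115)*(-31/626) = (51*(-1/47) + 478/115)*(-31/626) = (-51/47 + 478/115)*(-31/626) = (16601/5405)*(-31/626) = -514631/3383530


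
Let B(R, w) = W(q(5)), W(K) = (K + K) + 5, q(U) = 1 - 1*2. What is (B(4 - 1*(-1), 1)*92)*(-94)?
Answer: -25944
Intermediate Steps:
q(U) = -1 (q(U) = 1 - 2 = -1)
W(K) = 5 + 2*K (W(K) = 2*K + 5 = 5 + 2*K)
B(R, w) = 3 (B(R, w) = 5 + 2*(-1) = 5 - 2 = 3)
(B(4 - 1*(-1), 1)*92)*(-94) = (3*92)*(-94) = 276*(-94) = -25944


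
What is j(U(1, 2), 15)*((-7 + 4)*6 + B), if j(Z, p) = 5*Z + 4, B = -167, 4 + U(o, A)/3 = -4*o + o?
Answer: 18685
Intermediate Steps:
U(o, A) = -12 - 9*o (U(o, A) = -12 + 3*(-4*o + o) = -12 + 3*(-3*o) = -12 - 9*o)
j(Z, p) = 4 + 5*Z
j(U(1, 2), 15)*((-7 + 4)*6 + B) = (4 + 5*(-12 - 9*1))*((-7 + 4)*6 - 167) = (4 + 5*(-12 - 9))*(-3*6 - 167) = (4 + 5*(-21))*(-18 - 167) = (4 - 105)*(-185) = -101*(-185) = 18685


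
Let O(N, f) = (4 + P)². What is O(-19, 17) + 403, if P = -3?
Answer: 404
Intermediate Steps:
O(N, f) = 1 (O(N, f) = (4 - 3)² = 1² = 1)
O(-19, 17) + 403 = 1 + 403 = 404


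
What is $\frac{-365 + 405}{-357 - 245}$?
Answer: $- \frac{20}{301} \approx -0.066445$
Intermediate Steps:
$\frac{-365 + 405}{-357 - 245} = \frac{40}{-602} = 40 \left(- \frac{1}{602}\right) = - \frac{20}{301}$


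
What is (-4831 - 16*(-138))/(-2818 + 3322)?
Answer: -2623/504 ≈ -5.2044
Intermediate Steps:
(-4831 - 16*(-138))/(-2818 + 3322) = (-4831 + 2208)/504 = -2623*1/504 = -2623/504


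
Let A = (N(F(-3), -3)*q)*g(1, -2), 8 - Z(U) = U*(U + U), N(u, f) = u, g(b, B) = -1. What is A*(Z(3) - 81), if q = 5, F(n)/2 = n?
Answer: -2730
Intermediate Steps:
F(n) = 2*n
Z(U) = 8 - 2*U**2 (Z(U) = 8 - U*(U + U) = 8 - U*2*U = 8 - 2*U**2)
A = 30 (A = ((2*(-3))*5)*(-1) = -6*5*(-1) = -30*(-1) = 30)
A*(Z(3) - 81) = 30*((8 - 2*3**2) - 81) = 30*((8 - 2*9) - 81) = 30*((8 - 18) - 81) = 30*(-10 - 81) = 30*(-91) = -2730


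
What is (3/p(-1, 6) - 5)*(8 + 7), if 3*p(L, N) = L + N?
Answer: -48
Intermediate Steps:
p(L, N) = L/3 + N/3 (p(L, N) = (L + N)/3 = L/3 + N/3)
(3/p(-1, 6) - 5)*(8 + 7) = (3/((1/3)*(-1) + (1/3)*6) - 5)*(8 + 7) = (3/(-1/3 + 2) - 5)*15 = (3/(5/3) - 5)*15 = (3*(3/5) - 5)*15 = (9/5 - 5)*15 = -16/5*15 = -48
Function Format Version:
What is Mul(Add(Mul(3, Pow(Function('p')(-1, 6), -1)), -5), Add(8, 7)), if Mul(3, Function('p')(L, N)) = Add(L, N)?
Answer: -48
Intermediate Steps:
Function('p')(L, N) = Add(Mul(Rational(1, 3), L), Mul(Rational(1, 3), N)) (Function('p')(L, N) = Mul(Rational(1, 3), Add(L, N)) = Add(Mul(Rational(1, 3), L), Mul(Rational(1, 3), N)))
Mul(Add(Mul(3, Pow(Function('p')(-1, 6), -1)), -5), Add(8, 7)) = Mul(Add(Mul(3, Pow(Add(Mul(Rational(1, 3), -1), Mul(Rational(1, 3), 6)), -1)), -5), Add(8, 7)) = Mul(Add(Mul(3, Pow(Add(Rational(-1, 3), 2), -1)), -5), 15) = Mul(Add(Mul(3, Pow(Rational(5, 3), -1)), -5), 15) = Mul(Add(Mul(3, Rational(3, 5)), -5), 15) = Mul(Add(Rational(9, 5), -5), 15) = Mul(Rational(-16, 5), 15) = -48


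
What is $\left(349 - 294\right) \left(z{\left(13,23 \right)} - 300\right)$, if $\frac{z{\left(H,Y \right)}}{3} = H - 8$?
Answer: $-15675$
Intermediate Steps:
$z{\left(H,Y \right)} = -24 + 3 H$ ($z{\left(H,Y \right)} = 3 \left(H - 8\right) = 3 \left(-8 + H\right) = -24 + 3 H$)
$\left(349 - 294\right) \left(z{\left(13,23 \right)} - 300\right) = \left(349 - 294\right) \left(\left(-24 + 3 \cdot 13\right) - 300\right) = 55 \left(\left(-24 + 39\right) - 300\right) = 55 \left(15 - 300\right) = 55 \left(-285\right) = -15675$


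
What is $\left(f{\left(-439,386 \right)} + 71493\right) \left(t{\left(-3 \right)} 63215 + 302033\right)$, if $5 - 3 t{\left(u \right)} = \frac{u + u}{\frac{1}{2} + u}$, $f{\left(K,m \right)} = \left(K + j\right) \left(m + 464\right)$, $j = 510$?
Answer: $\frac{141132394094}{3} \approx 4.7044 \cdot 10^{10}$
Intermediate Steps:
$f{\left(K,m \right)} = \left(464 + m\right) \left(510 + K\right)$ ($f{\left(K,m \right)} = \left(K + 510\right) \left(m + 464\right) = \left(510 + K\right) \left(464 + m\right) = \left(464 + m\right) \left(510 + K\right)$)
$t{\left(u \right)} = \frac{5}{3} - \frac{2 u}{3 \left(\frac{1}{2} + u\right)}$ ($t{\left(u \right)} = \frac{5}{3} - \frac{\left(u + u\right) \frac{1}{\frac{1}{2} + u}}{3} = \frac{5}{3} - \frac{2 u \frac{1}{\frac{1}{2} + u}}{3} = \frac{5}{3} - \frac{2 u}{3 \left(\frac{1}{2} + u\right)}$)
$\left(f{\left(-439,386 \right)} + 71493\right) \left(t{\left(-3 \right)} 63215 + 302033\right) = \left(\left(236640 + 464 \left(-439\right) + 510 \cdot 386 - 169454\right) + 71493\right) \left(\frac{5 + 6 \left(-3\right)}{3 \left(1 + 2 \left(-3\right)\right)} 63215 + 302033\right) = \left(\left(236640 - 203696 + 196860 - 169454\right) + 71493\right) \left(\frac{5 - 18}{3 \left(1 - 6\right)} 63215 + 302033\right) = \left(60350 + 71493\right) \left(\frac{1}{3} \frac{1}{-5} \left(-13\right) 63215 + 302033\right) = 131843 \left(\frac{1}{3} \left(- \frac{1}{5}\right) \left(-13\right) 63215 + 302033\right) = 131843 \left(\frac{13}{15} \cdot 63215 + 302033\right) = 131843 \left(\frac{164359}{3} + 302033\right) = 131843 \cdot \frac{1070458}{3} = \frac{141132394094}{3}$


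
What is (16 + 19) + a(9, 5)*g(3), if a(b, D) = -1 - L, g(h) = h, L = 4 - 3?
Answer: 29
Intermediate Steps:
L = 1
a(b, D) = -2 (a(b, D) = -1 - 1*1 = -1 - 1 = -2)
(16 + 19) + a(9, 5)*g(3) = (16 + 19) - 2*3 = 35 - 6 = 29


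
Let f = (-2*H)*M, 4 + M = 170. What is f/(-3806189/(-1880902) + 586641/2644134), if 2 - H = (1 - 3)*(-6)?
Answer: 1375962083653480/930623997959 ≈ 1478.5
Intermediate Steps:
M = 166 (M = -4 + 170 = 166)
H = -10 (H = 2 - (1 - 3)*(-6) = 2 - (-2)*(-6) = 2 - 1*12 = 2 - 12 = -10)
f = 3320 (f = -2*(-10)*166 = 20*166 = 3320)
f/(-3806189/(-1880902) + 586641/2644134) = 3320/(-3806189/(-1880902) + 586641/2644134) = 3320/(-3806189*(-1/1880902) + 586641*(1/2644134)) = 3320/(3806189/1880902 + 195547/881378) = 3320/(930623997959/414446410739) = 3320*(414446410739/930623997959) = 1375962083653480/930623997959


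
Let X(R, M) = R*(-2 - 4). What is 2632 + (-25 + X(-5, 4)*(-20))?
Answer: 2007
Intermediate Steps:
X(R, M) = -6*R (X(R, M) = R*(-6) = -6*R)
2632 + (-25 + X(-5, 4)*(-20)) = 2632 + (-25 - 6*(-5)*(-20)) = 2632 + (-25 + 30*(-20)) = 2632 + (-25 - 600) = 2632 - 625 = 2007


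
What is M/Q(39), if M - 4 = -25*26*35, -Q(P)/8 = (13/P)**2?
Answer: 102357/4 ≈ 25589.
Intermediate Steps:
Q(P) = -1352/P**2 (Q(P) = -8*169/P**2 = -1352/P**2)
M = -22746 (M = 4 - 25*26*35 = 4 - 650*35 = 4 - 22750 = -22746)
M/Q(39) = -22746/((-1352/39**2)) = -22746/((-1352*1/1521)) = -22746/(-8/9) = -22746*(-9/8) = 102357/4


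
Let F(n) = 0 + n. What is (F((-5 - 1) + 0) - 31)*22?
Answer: -814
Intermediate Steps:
F(n) = n
(F((-5 - 1) + 0) - 31)*22 = (((-5 - 1) + 0) - 31)*22 = ((-6 + 0) - 31)*22 = (-6 - 31)*22 = -37*22 = -814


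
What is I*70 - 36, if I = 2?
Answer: 104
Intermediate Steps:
I*70 - 36 = 2*70 - 36 = 140 - 36 = 104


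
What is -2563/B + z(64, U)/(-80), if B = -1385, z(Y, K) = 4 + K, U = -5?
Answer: 8257/4432 ≈ 1.8630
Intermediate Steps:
-2563/B + z(64, U)/(-80) = -2563/(-1385) + (4 - 5)/(-80) = -2563*(-1/1385) - 1*(-1/80) = 2563/1385 + 1/80 = 8257/4432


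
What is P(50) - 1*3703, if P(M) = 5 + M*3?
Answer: -3548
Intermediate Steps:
P(M) = 5 + 3*M
P(50) - 1*3703 = (5 + 3*50) - 1*3703 = (5 + 150) - 3703 = 155 - 3703 = -3548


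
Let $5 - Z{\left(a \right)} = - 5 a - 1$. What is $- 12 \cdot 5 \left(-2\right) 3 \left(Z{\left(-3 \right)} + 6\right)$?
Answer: $-1080$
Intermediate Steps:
$Z{\left(a \right)} = 6 + 5 a$ ($Z{\left(a \right)} = 5 - \left(- 5 a - 1\right) = 5 - \left(-1 - 5 a\right) = 5 + \left(1 + 5 a\right) = 6 + 5 a$)
$- 12 \cdot 5 \left(-2\right) 3 \left(Z{\left(-3 \right)} + 6\right) = - 12 \cdot 5 \left(-2\right) 3 \left(\left(6 + 5 \left(-3\right)\right) + 6\right) = - 12 \left(-10\right) 3 \left(\left(6 - 15\right) + 6\right) = - 12 \left(- 30 \left(-9 + 6\right)\right) = - 12 \left(\left(-30\right) \left(-3\right)\right) = \left(-12\right) 90 = -1080$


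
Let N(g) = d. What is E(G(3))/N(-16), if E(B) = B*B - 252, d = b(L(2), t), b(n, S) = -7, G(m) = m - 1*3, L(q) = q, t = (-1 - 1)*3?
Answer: 36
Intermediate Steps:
t = -6 (t = -2*3 = -6)
G(m) = -3 + m (G(m) = m - 3 = -3 + m)
d = -7
N(g) = -7
E(B) = -252 + B² (E(B) = B² - 252 = -252 + B²)
E(G(3))/N(-16) = (-252 + (-3 + 3)²)/(-7) = (-252 + 0²)*(-⅐) = (-252 + 0)*(-⅐) = -252*(-⅐) = 36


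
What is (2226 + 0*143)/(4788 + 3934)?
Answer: 159/623 ≈ 0.25522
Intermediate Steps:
(2226 + 0*143)/(4788 + 3934) = (2226 + 0)/8722 = 2226*(1/8722) = 159/623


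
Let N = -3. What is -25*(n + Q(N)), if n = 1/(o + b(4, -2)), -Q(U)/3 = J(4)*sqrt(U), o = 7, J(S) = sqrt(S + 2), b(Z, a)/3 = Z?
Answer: -25/19 + 225*I*sqrt(2) ≈ -1.3158 + 318.2*I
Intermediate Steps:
b(Z, a) = 3*Z
J(S) = sqrt(2 + S)
Q(U) = -3*sqrt(6)*sqrt(U) (Q(U) = -3*sqrt(2 + 4)*sqrt(U) = -3*sqrt(6)*sqrt(U))
n = 1/19 (n = 1/(7 + 3*4) = 1/(7 + 12) = 1/19 ≈ 0.052632)
-25*(n + Q(N)) = -25*(1/19 - 3*sqrt(6)*sqrt(-3)) = -25*(1/19 - 3*sqrt(6)*I*sqrt(3)) = -25*(1/19 - 9*I*sqrt(2)) = -25/19 + 225*I*sqrt(2)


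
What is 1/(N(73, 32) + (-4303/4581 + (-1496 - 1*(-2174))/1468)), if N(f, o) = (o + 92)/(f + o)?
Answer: 117685890/82790927 ≈ 1.4215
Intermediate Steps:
N(f, o) = (92 + o)/(f + o)
1/(N(73, 32) + (-4303/4581 + (-1496 - 1*(-2174))/1468)) = 1/((92 + 32)/(73 + 32) + (-4303/4581 + (-1496 - 1*(-2174))/1468)) = 1/(124/105 + (-4303*1/4581 + (-1496 + 2174)*(1/1468))) = 1/((1/105)*124 + (-4303/4581 + 678*(1/1468))) = 1/(124/105 + (-4303/4581 + 339/734)) = 1/(124/105 - 1605443/3362454) = 1/(82790927/117685890) = 117685890/82790927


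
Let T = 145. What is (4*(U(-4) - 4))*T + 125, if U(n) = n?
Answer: -4515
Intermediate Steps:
(4*(U(-4) - 4))*T + 125 = (4*(-4 - 4))*145 + 125 = (4*(-8))*145 + 125 = -32*145 + 125 = -4640 + 125 = -4515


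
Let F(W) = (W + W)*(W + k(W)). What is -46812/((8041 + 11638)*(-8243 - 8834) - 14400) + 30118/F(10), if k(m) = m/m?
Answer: 460083971147/3360726830 ≈ 136.90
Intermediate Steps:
k(m) = 1
F(W) = 2*W*(1 + W) (F(W) = (W + W)*(W + 1) = (2*W)*(1 + W) = 2*W*(1 + W))
-46812/((8041 + 11638)*(-8243 - 8834) - 14400) + 30118/F(10) = -46812/((8041 + 11638)*(-8243 - 8834) - 14400) + 30118/((2*10*(1 + 10))) = -46812/(19679*(-17077) - 14400) + 30118/((2*10*11)) = -46812/(-336058283 - 14400) + 30118/220 = -46812/(-336072683) + 30118*(1/220) = -46812*(-1/336072683) + 1369/10 = 46812/336072683 + 1369/10 = 460083971147/3360726830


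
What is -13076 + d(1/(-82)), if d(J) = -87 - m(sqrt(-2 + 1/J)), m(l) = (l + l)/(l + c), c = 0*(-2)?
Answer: -13165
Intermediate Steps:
c = 0
m(l) = 2 (m(l) = (l + l)/(l + 0) = (2*l)/l = 2)
d(J) = -89 (d(J) = -87 - 1*2 = -87 - 2 = -89)
-13076 + d(1/(-82)) = -13076 - 89 = -13165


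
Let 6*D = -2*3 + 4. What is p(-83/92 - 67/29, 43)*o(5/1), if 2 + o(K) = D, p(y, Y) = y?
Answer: 19999/2668 ≈ 7.4959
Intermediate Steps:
D = -⅓ (D = (-2*3 + 4)/6 = (-6 + 4)/6 = (⅙)*(-2) = -⅓ ≈ -0.33333)
o(K) = -7/3 (o(K) = -2 - ⅓ = -7/3)
p(-83/92 - 67/29, 43)*o(5/1) = (-83/92 - 67/29)*(-7/3) = -8571/2668*(-7/3) = 19999/2668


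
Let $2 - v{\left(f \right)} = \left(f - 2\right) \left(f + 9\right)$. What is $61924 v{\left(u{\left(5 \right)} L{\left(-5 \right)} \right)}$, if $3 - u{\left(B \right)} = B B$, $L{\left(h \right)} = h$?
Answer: $-795723400$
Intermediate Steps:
$u{\left(B \right)} = 3 - B^{2}$ ($u{\left(B \right)} = 3 - B B = 3 - B^{2}$)
$v{\left(f \right)} = 2 - \left(-2 + f\right) \left(9 + f\right)$ ($v{\left(f \right)} = 2 - \left(f - 2\right) \left(f + 9\right) = 2 - \left(-2 + f\right) \left(9 + f\right)$)
$61924 v{\left(u{\left(5 \right)} L{\left(-5 \right)} \right)} = 61924 \left(20 - \left(\left(3 - 5^{2}\right) \left(-5\right)\right)^{2} - 7 \left(3 - 5^{2}\right) \left(-5\right)\right) = 61924 \left(20 - \left(\left(3 - 25\right) \left(-5\right)\right)^{2} - 7 \left(3 - 25\right) \left(-5\right)\right) = 61924 \left(20 - \left(\left(-22\right) \left(-5\right)\right)^{2} - 7 \left(\left(-22\right) \left(-5\right)\right)\right) = 61924 \left(20 - 110^{2} - 770\right) = 61924 \left(20 - 12100 - 770\right) = 61924 \left(-12850\right) = -795723400$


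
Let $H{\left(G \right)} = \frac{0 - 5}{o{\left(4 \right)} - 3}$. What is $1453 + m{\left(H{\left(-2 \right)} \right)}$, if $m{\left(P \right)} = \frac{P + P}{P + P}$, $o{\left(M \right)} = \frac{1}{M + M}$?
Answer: $1454$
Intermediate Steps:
$o{\left(M \right)} = \frac{1}{2 M}$
$H{\left(G \right)} = \frac{40}{23}$ ($H{\left(G \right)} = \frac{0 - 5}{\frac{1}{2 \cdot 4} - 3} = - \frac{5}{\frac{1}{2} \cdot \frac{1}{4} - 3} = - \frac{5}{\frac{1}{8} - 3} = - \frac{5}{- \frac{23}{8}} = \left(-5\right) \left(- \frac{8}{23}\right) = \frac{40}{23}$)
$m{\left(P \right)} = 1$ ($m{\left(P \right)} = \frac{2 P}{2 P} = 2 P \frac{1}{2 P} = 1$)
$1453 + m{\left(H{\left(-2 \right)} \right)} = 1453 + 1 = 1454$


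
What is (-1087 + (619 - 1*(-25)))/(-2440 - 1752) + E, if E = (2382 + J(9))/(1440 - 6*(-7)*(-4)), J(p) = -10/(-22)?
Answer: 14507275/7331808 ≈ 1.9787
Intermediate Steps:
J(p) = 5/11 (J(p) = -10*(-1/22) = 5/11)
E = 26207/13992 (E = (2382 + 5/11)/(1440 - 6*(-7)*(-4)) = 26207/(11*(1440 + 42*(-4))) = 26207/(11*(1440 - 168)) = (26207/11)/1272 = (26207/11)*(1/1272) = 26207/13992 ≈ 1.8730)
(-1087 + (619 - 1*(-25)))/(-2440 - 1752) + E = (-1087 + (619 - 1*(-25)))/(-2440 - 1752) + 26207/13992 = (-1087 + (619 + 25))/(-4192) + 26207/13992 = (-1087 + 644)*(-1/4192) + 26207/13992 = -443*(-1/4192) + 26207/13992 = 443/4192 + 26207/13992 = 14507275/7331808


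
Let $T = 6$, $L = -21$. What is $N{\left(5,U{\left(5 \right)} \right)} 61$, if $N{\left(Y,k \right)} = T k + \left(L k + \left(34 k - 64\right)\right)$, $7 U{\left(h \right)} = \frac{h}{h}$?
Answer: $- \frac{26169}{7} \approx -3738.4$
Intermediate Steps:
$U{\left(h \right)} = \frac{1}{7}$ ($U{\left(h \right)} = \frac{h \frac{1}{h}}{7} = \frac{1}{7} \cdot 1 = \frac{1}{7}$)
$N{\left(Y,k \right)} = -64 + 19 k$ ($N{\left(Y,k \right)} = 6 k + \left(- 21 k + \left(34 k - 64\right)\right) = 6 k + \left(- 21 k + \left(-64 + 34 k\right)\right) = 6 k + \left(-64 + 13 k\right) = -64 + 19 k$)
$N{\left(5,U{\left(5 \right)} \right)} 61 = \left(-64 + 19 \cdot \frac{1}{7}\right) 61 = \left(-64 + \frac{19}{7}\right) 61 = \left(- \frac{429}{7}\right) 61 = - \frac{26169}{7}$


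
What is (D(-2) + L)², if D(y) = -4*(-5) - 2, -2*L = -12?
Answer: 576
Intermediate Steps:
L = 6 (L = -½*(-12) = 6)
D(y) = 18 (D(y) = 20 - 2 = 18)
(D(-2) + L)² = (18 + 6)² = 24² = 576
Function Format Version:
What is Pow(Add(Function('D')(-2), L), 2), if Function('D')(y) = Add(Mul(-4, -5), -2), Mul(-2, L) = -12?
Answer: 576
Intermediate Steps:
L = 6 (L = Mul(Rational(-1, 2), -12) = 6)
Function('D')(y) = 18 (Function('D')(y) = Add(20, -2) = 18)
Pow(Add(Function('D')(-2), L), 2) = Pow(Add(18, 6), 2) = Pow(24, 2) = 576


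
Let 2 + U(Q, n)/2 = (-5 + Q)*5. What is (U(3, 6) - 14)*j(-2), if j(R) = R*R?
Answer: -152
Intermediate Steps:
U(Q, n) = -54 + 10*Q (U(Q, n) = -4 + 2*((-5 + Q)*5) = -4 + 2*(-25 + 5*Q) = -4 + (-50 + 10*Q) = -54 + 10*Q)
j(R) = R²
(U(3, 6) - 14)*j(-2) = ((-54 + 10*3) - 14)*(-2)² = ((-54 + 30) - 14)*4 = (-24 - 14)*4 = -38*4 = -152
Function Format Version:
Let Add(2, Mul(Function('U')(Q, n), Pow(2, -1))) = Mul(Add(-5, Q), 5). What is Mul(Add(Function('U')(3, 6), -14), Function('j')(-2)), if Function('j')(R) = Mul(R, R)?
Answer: -152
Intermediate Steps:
Function('U')(Q, n) = Add(-54, Mul(10, Q)) (Function('U')(Q, n) = Add(-4, Mul(2, Mul(Add(-5, Q), 5))) = Add(-4, Mul(2, Add(-25, Mul(5, Q)))) = Add(-4, Add(-50, Mul(10, Q))) = Add(-54, Mul(10, Q)))
Function('j')(R) = Pow(R, 2)
Mul(Add(Function('U')(3, 6), -14), Function('j')(-2)) = Mul(Add(Add(-54, Mul(10, 3)), -14), Pow(-2, 2)) = Mul(Add(Add(-54, 30), -14), 4) = Mul(Add(-24, -14), 4) = Mul(-38, 4) = -152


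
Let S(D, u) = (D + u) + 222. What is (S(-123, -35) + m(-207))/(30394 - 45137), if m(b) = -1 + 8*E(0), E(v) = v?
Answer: -63/14743 ≈ -0.0042732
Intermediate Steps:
S(D, u) = 222 + D + u
m(b) = -1 (m(b) = -1 + 8*0 = -1 + 0 = -1)
(S(-123, -35) + m(-207))/(30394 - 45137) = ((222 - 123 - 35) - 1)/(30394 - 45137) = (64 - 1)/(-14743) = 63*(-1/14743) = -63/14743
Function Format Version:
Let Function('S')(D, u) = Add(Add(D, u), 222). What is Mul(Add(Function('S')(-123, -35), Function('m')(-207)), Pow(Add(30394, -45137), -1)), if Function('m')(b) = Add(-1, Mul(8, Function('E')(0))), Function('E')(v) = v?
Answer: Rational(-63, 14743) ≈ -0.0042732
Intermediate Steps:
Function('S')(D, u) = Add(222, D, u)
Function('m')(b) = -1 (Function('m')(b) = Add(-1, Mul(8, 0)) = Add(-1, 0) = -1)
Mul(Add(Function('S')(-123, -35), Function('m')(-207)), Pow(Add(30394, -45137), -1)) = Mul(Add(Add(222, -123, -35), -1), Pow(Add(30394, -45137), -1)) = Mul(Add(64, -1), Pow(-14743, -1)) = Mul(63, Rational(-1, 14743)) = Rational(-63, 14743)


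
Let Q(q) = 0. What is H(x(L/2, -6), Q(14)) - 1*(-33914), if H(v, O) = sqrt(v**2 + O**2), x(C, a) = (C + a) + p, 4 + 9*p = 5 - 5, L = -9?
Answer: 610649/18 ≈ 33925.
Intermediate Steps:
p = -4/9 (p = -4/9 + (5 - 5)/9 = -4/9 + (1/9)*0 = -4/9 + 0 = -4/9 ≈ -0.44444)
x(C, a) = -4/9 + C + a (x(C, a) = (C + a) - 4/9 = -4/9 + C + a)
H(v, O) = sqrt(O**2 + v**2)
H(x(L/2, -6), Q(14)) - 1*(-33914) = sqrt(0**2 + (-4/9 - 9/2 - 6)**2) - 1*(-33914) = sqrt(0 + (-4/9 - 9*1/2 - 6)**2) + 33914 = sqrt(0 + (-4/9 - 9/2 - 6)**2) + 33914 = sqrt(0 + (-197/18)**2) + 33914 = sqrt(0 + 38809/324) + 33914 = sqrt(38809/324) + 33914 = 197/18 + 33914 = 610649/18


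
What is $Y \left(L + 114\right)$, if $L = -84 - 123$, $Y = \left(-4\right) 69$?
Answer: $25668$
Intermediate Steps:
$Y = -276$
$L = -207$
$Y \left(L + 114\right) = - 276 \left(-207 + 114\right) = \left(-276\right) \left(-93\right) = 25668$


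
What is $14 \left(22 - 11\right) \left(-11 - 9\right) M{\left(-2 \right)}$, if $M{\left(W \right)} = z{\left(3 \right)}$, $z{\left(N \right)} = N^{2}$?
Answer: $-27720$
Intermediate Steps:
$M{\left(W \right)} = 9$ ($M{\left(W \right)} = 3^{2} = 9$)
$14 \left(22 - 11\right) \left(-11 - 9\right) M{\left(-2 \right)} = 14 \left(22 - 11\right) \left(-11 - 9\right) 9 = 14 \cdot 11 \left(-20\right) 9 = 14 \left(-220\right) 9 = \left(-3080\right) 9 = -27720$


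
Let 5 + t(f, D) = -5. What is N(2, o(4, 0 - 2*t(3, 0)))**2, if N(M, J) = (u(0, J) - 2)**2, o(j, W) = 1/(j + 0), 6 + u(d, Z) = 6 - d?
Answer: 16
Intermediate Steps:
t(f, D) = -10 (t(f, D) = -5 - 5 = -10)
u(d, Z) = -d (u(d, Z) = -6 + (6 - d) = -d)
o(j, W) = 1/j
N(M, J) = 4 (N(M, J) = (-1*0 - 2)**2 = (0 - 2)**2 = (-2)**2 = 4)
N(2, o(4, 0 - 2*t(3, 0)))**2 = 4**2 = 16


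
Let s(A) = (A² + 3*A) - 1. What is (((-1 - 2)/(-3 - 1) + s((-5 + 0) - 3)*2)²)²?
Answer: 9845600625/256 ≈ 3.8459e+7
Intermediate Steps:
s(A) = -1 + A² + 3*A
(((-1 - 2)/(-3 - 1) + s((-5 + 0) - 3)*2)²)² = (((-1 - 2)/(-3 - 1) + (-1 + ((-5 + 0) - 3)² + 3*((-5 + 0) - 3))*2)²)² = ((-3/(-4) + (-1 + (-5 - 3)² + 3*(-5 - 3))*2)²)² = ((-3*(-¼) + (-1 + (-8)² + 3*(-8))*2)²)² = ((¾ + (-1 + 64 - 24)*2)²)² = ((¾ + 39*2)²)² = ((¾ + 78)²)² = ((315/4)²)² = (99225/16)² = 9845600625/256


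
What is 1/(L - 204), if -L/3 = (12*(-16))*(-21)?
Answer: -1/12300 ≈ -8.1301e-5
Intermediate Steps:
L = -12096 (L = -3*12*(-16)*(-21) = -(-576)*(-21) = -3*4032 = -12096)
1/(L - 204) = 1/(-12096 - 204) = 1/(-12300) = -1/12300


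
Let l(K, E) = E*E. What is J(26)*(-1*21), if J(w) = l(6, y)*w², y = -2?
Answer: -56784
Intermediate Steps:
l(K, E) = E²
J(w) = 4*w² (J(w) = (-2)²*w² = 4*w²)
J(26)*(-1*21) = (4*26²)*(-1*21) = (4*676)*(-21) = 2704*(-21) = -56784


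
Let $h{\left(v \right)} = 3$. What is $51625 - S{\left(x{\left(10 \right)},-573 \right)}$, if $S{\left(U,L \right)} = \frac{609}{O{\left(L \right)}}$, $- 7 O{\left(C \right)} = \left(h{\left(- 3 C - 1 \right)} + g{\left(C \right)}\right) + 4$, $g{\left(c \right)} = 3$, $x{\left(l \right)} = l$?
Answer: $\frac{520513}{10} \approx 52051.0$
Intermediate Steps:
$O{\left(C \right)} = - \frac{10}{7}$ ($O{\left(C \right)} = - \frac{\left(3 + 3\right) + 4}{7} = - \frac{6 + 4}{7} = \left(- \frac{1}{7}\right) 10 = - \frac{10}{7}$)
$S{\left(U,L \right)} = - \frac{4263}{10}$ ($S{\left(U,L \right)} = \frac{609}{- \frac{10}{7}} = 609 \left(- \frac{7}{10}\right) = - \frac{4263}{10}$)
$51625 - S{\left(x{\left(10 \right)},-573 \right)} = 51625 - - \frac{4263}{10} = 51625 + \frac{4263}{10} = \frac{520513}{10}$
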